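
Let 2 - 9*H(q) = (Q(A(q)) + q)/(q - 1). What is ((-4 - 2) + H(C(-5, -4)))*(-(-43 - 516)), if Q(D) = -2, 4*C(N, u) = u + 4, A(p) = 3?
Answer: -3354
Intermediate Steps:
C(N, u) = 1 + u/4 (C(N, u) = (u + 4)/4 = (4 + u)/4 = 1 + u/4)
H(q) = 2/9 - (-2 + q)/(9*(-1 + q)) (H(q) = 2/9 - (-2 + q)/(9*(q - 1)) = 2/9 - (-2 + q)/(9*(-1 + q)))
((-4 - 2) + H(C(-5, -4)))*(-(-43 - 516)) = ((-4 - 2) + (1 + (1/4)*(-4))/(9*(-1 + (1 + (1/4)*(-4)))))*(-(-43 - 516)) = (-6 + (1 - 1)/(9*(-1 + (1 - 1))))*(-1*(-559)) = (-6 + (1/9)*0/(-1 + 0))*559 = (-6 + (1/9)*0/(-1))*559 = (-6 + (1/9)*0*(-1))*559 = (-6 + 0)*559 = -6*559 = -3354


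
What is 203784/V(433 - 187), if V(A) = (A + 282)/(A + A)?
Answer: 2088786/11 ≈ 1.8989e+5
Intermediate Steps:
V(A) = (282 + A)/(2*A) (V(A) = (282 + A)/((2*A)) = (282 + A)*(1/(2*A)) = (282 + A)/(2*A))
203784/V(433 - 187) = 203784/(((282 + (433 - 187))/(2*(433 - 187)))) = 203784/(((½)*(282 + 246)/246)) = 203784/(((½)*(1/246)*528)) = 203784/(44/41) = 203784*(41/44) = 2088786/11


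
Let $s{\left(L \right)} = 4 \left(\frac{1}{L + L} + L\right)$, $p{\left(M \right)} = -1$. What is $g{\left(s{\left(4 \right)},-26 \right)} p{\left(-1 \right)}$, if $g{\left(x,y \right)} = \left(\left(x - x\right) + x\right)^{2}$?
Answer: $- \frac{1089}{4} \approx -272.25$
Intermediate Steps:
$s{\left(L \right)} = \frac{2}{L} + 4 L$ ($s{\left(L \right)} = 4 \left(\frac{1}{2 L} + L\right) = 4 \left(L + \frac{1}{2 L}\right) = \frac{2}{L} + 4 L$)
$g{\left(x,y \right)} = x^{2}$ ($g{\left(x,y \right)} = \left(0 + x\right)^{2} = x^{2}$)
$g{\left(s{\left(4 \right)},-26 \right)} p{\left(-1 \right)} = \left(\frac{2}{4} + 4 \cdot 4\right)^{2} \left(-1\right) = \left(2 \cdot \frac{1}{4} + 16\right)^{2} \left(-1\right) = \left(\frac{1}{2} + 16\right)^{2} \left(-1\right) = \left(\frac{33}{2}\right)^{2} \left(-1\right) = \frac{1089}{4} \left(-1\right) = - \frac{1089}{4}$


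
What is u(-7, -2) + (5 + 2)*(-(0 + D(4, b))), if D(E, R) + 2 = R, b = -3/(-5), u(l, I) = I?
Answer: 39/5 ≈ 7.8000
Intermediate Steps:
b = ⅗ (b = -3*(-⅕) = ⅗ ≈ 0.60000)
D(E, R) = -2 + R
u(-7, -2) + (5 + 2)*(-(0 + D(4, b))) = -2 + (5 + 2)*(-(0 + (-2 + ⅗))) = -2 + 7*(-(0 - 7/5)) = -2 + 7*(-1*(-7/5)) = -2 + 7*(7/5) = -2 + 49/5 = 39/5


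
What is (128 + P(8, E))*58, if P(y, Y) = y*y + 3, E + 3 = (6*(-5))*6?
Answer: 11310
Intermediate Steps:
E = -183 (E = -3 + (6*(-5))*6 = -3 - 30*6 = -3 - 180 = -183)
P(y, Y) = 3 + y² (P(y, Y) = y² + 3 = 3 + y²)
(128 + P(8, E))*58 = (128 + (3 + 8²))*58 = (128 + (3 + 64))*58 = (128 + 67)*58 = 195*58 = 11310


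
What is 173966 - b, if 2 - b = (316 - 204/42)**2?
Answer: 13267920/49 ≈ 2.7077e+5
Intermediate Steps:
b = -4743586/49 (b = 2 - (316 - 204/42)**2 = 2 - (316 - 204*1/42)**2 = 2 - (316 - 34/7)**2 = 2 - (2178/7)**2 = 2 - 1*4743684/49 = 2 - 4743684/49 = -4743586/49 ≈ -96808.)
173966 - b = 173966 - 1*(-4743586/49) = 173966 + 4743586/49 = 13267920/49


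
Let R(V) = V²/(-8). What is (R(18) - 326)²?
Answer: 537289/4 ≈ 1.3432e+5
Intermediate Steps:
R(V) = -V²/8 (R(V) = V²*(-⅛) = -V²/8)
(R(18) - 326)² = (-⅛*18² - 326)² = (-⅛*324 - 326)² = (-81/2 - 326)² = (-733/2)² = 537289/4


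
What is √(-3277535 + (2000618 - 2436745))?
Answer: I*√3713662 ≈ 1927.1*I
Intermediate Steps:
√(-3277535 + (2000618 - 2436745)) = √(-3277535 - 436127) = √(-3713662) = I*√3713662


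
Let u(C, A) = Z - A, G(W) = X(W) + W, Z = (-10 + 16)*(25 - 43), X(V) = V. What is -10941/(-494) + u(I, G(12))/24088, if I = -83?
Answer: 16467600/743717 ≈ 22.142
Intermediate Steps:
Z = -108 (Z = 6*(-18) = -108)
G(W) = 2*W (G(W) = W + W = 2*W)
u(C, A) = -108 - A
-10941/(-494) + u(I, G(12))/24088 = -10941/(-494) + (-108 - 2*12)/24088 = -10941*(-1/494) + (-108 - 1*24)*(1/24088) = 10941/494 + (-108 - 24)*(1/24088) = 10941/494 - 132*1/24088 = 10941/494 - 33/6022 = 16467600/743717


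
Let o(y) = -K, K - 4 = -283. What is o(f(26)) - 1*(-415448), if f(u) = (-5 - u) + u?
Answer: 415727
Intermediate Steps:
K = -279 (K = 4 - 283 = -279)
f(u) = -5
o(y) = 279 (o(y) = -1*(-279) = 279)
o(f(26)) - 1*(-415448) = 279 - 1*(-415448) = 279 + 415448 = 415727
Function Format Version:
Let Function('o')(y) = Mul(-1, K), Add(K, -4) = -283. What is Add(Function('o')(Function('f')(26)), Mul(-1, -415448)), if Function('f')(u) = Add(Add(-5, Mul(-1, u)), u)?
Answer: 415727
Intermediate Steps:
K = -279 (K = Add(4, -283) = -279)
Function('f')(u) = -5
Function('o')(y) = 279 (Function('o')(y) = Mul(-1, -279) = 279)
Add(Function('o')(Function('f')(26)), Mul(-1, -415448)) = Add(279, Mul(-1, -415448)) = Add(279, 415448) = 415727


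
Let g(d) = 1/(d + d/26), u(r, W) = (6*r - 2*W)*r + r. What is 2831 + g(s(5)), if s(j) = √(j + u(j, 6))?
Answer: 382198/135 ≈ 2831.1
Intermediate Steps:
u(r, W) = r + r*(-2*W + 6*r) (u(r, W) = (-2*W + 6*r)*r + r = r*(-2*W + 6*r) + r = r + r*(-2*W + 6*r))
s(j) = √(j + j*(-11 + 6*j)) (s(j) = √(j + j*(1 - 2*6 + 6*j)) = √(j + j*(1 - 12 + 6*j)) = √(j + j*(-11 + 6*j)))
g(d) = 26/(27*d) (g(d) = 1/(d + d*(1/26)) = 1/(d + d/26) = 1/(27*d/26) = 26/(27*d))
2831 + g(s(5)) = 2831 + 26/(27*((√2*√(5*(-5 + 3*5))))) = 2831 + 26/(27*((√2*√(5*(-5 + 15))))) = 2831 + 26/(27*((√2*√(5*10)))) = 2831 + 26/(27*((√2*√50))) = 2831 + 26/(27*((√2*(5*√2)))) = 2831 + (26/27)/10 = 2831 + (26/27)*(⅒) = 2831 + 13/135 = 382198/135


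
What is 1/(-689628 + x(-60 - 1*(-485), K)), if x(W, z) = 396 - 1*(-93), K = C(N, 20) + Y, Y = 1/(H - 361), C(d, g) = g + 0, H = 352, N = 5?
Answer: -1/689139 ≈ -1.4511e-6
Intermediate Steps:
C(d, g) = g
Y = -⅑ (Y = 1/(352 - 361) = 1/(-9) = -⅑ ≈ -0.11111)
K = 179/9 (K = 20 - ⅑ = 179/9 ≈ 19.889)
x(W, z) = 489 (x(W, z) = 396 + 93 = 489)
1/(-689628 + x(-60 - 1*(-485), K)) = 1/(-689628 + 489) = 1/(-689139) = -1/689139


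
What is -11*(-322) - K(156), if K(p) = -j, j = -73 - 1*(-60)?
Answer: 3529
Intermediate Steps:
j = -13 (j = -73 + 60 = -13)
K(p) = 13 (K(p) = -1*(-13) = 13)
-11*(-322) - K(156) = -11*(-322) - 1*13 = 3542 - 13 = 3529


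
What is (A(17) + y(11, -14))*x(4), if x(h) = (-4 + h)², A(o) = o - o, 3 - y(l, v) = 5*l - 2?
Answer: 0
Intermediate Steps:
y(l, v) = 5 - 5*l (y(l, v) = 3 - (5*l - 2) = 3 - (-2 + 5*l) = 3 + (2 - 5*l) = 5 - 5*l)
A(o) = 0
(A(17) + y(11, -14))*x(4) = (0 + (5 - 5*11))*(-4 + 4)² = (0 + (5 - 55))*0² = (0 - 50)*0 = -50*0 = 0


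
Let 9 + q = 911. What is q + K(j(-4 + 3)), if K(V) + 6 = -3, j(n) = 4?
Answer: 893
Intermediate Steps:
K(V) = -9 (K(V) = -6 - 3 = -9)
q = 902 (q = -9 + 911 = 902)
q + K(j(-4 + 3)) = 902 - 9 = 893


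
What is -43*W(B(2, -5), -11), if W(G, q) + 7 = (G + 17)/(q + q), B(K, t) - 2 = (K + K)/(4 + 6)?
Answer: 37281/110 ≈ 338.92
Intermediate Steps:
B(K, t) = 2 + K/5 (B(K, t) = 2 + (K + K)/(4 + 6) = 2 + (2*K)/10 = 2 + (2*K)*(⅒) = 2 + K/5)
W(G, q) = -7 + (17 + G)/(2*q) (W(G, q) = -7 + (G + 17)/(q + q) = -7 + (17 + G)/((2*q)) = -7 + (17 + G)*(1/(2*q)) = -7 + (17 + G)/(2*q))
-43*W(B(2, -5), -11) = -43*(17 + (2 + (⅕)*2) - 14*(-11))/(2*(-11)) = -43*(-1)*(17 + (2 + ⅖) + 154)/(2*11) = -43*(-1)*(17 + 12/5 + 154)/(2*11) = -43*(-1)*867/(2*11*5) = -43*(-867/110) = 37281/110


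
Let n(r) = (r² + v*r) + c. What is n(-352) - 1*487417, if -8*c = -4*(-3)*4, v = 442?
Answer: -519103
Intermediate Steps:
c = -6 (c = -(-4*(-3))*4/8 = -3*4/2 = -⅛*48 = -6)
n(r) = -6 + r² + 442*r (n(r) = (r² + 442*r) - 6 = -6 + r² + 442*r)
n(-352) - 1*487417 = (-6 + (-352)² + 442*(-352)) - 1*487417 = (-6 + 123904 - 155584) - 487417 = -31686 - 487417 = -519103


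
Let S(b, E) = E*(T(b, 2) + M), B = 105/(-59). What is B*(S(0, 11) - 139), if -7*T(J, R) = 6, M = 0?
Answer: 15585/59 ≈ 264.15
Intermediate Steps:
T(J, R) = -6/7 (T(J, R) = -⅐*6 = -6/7)
B = -105/59 (B = 105*(-1/59) = -105/59 ≈ -1.7797)
S(b, E) = -6*E/7 (S(b, E) = E*(-6/7 + 0) = E*(-6/7) = -6*E/7)
B*(S(0, 11) - 139) = -105*(-6/7*11 - 139)/59 = -105*(-66/7 - 139)/59 = -105/59*(-1039/7) = 15585/59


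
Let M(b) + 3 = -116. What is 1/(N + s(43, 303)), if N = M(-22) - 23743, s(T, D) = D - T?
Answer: -1/23602 ≈ -4.2369e-5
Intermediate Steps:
M(b) = -119 (M(b) = -3 - 116 = -119)
N = -23862 (N = -119 - 23743 = -23862)
1/(N + s(43, 303)) = 1/(-23862 + (303 - 1*43)) = 1/(-23862 + (303 - 43)) = 1/(-23862 + 260) = 1/(-23602) = -1/23602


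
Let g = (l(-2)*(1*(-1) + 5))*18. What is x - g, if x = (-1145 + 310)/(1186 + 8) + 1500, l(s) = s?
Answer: 1962101/1194 ≈ 1643.3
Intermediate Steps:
x = 1790165/1194 (x = -835/1194 + 1500 = 1790165/1194 ≈ 1499.3)
g = -144 (g = -2*(1*(-1) + 5)*18 = -2*(-1 + 5)*18 = -2*4*18 = -8*18 = -144)
x - g = 1790165/1194 - 1*(-144) = 1790165/1194 + 144 = 1962101/1194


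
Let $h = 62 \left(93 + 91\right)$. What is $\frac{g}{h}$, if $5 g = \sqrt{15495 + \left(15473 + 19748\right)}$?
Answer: $\frac{\sqrt{12679}}{28520} \approx 0.0039481$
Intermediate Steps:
$g = \frac{2 \sqrt{12679}}{5}$ ($g = \frac{\sqrt{15495 + \left(15473 + 19748\right)}}{5} = \frac{\sqrt{15495 + 35221}}{5} = \frac{\sqrt{50716}}{5} = \frac{2 \sqrt{12679}}{5} \approx 45.04$)
$h = 11408$ ($h = 62 \cdot 184 = 11408$)
$\frac{g}{h} = \frac{\frac{2}{5} \sqrt{12679}}{11408} = \frac{2 \sqrt{12679}}{5} \cdot \frac{1}{11408} = \frac{\sqrt{12679}}{28520}$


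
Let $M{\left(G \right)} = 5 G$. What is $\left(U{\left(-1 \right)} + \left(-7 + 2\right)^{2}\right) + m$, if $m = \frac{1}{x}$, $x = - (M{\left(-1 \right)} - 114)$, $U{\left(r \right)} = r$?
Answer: $\frac{2857}{119} \approx 24.008$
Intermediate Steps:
$x = 119$ ($x = - (5 \left(-1\right) - 114) = - (-5 - 114) = \left(-1\right) \left(-119\right) = 119$)
$m = \frac{1}{119} \approx 0.0084034$
$\left(U{\left(-1 \right)} + \left(-7 + 2\right)^{2}\right) + m = \left(-1 + \left(-7 + 2\right)^{2}\right) + \frac{1}{119} = \left(-1 + \left(-5\right)^{2}\right) + \frac{1}{119} = \left(-1 + 25\right) + \frac{1}{119} = 24 + \frac{1}{119} = \frac{2857}{119}$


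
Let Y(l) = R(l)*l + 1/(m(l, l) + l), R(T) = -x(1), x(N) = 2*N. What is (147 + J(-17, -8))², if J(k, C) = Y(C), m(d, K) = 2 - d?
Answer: 106929/4 ≈ 26732.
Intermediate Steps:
R(T) = -2
Y(l) = ½ - 2*l (Y(l) = -2*l + 1/((2 - l) + l) = -2*l + 1/2 = -2*l + ½ = ½ - 2*l)
J(k, C) = ½ - 2*C
(147 + J(-17, -8))² = (147 + (½ - 2*(-8)))² = (147 + (½ + 16))² = (147 + 33/2)² = (327/2)² = 106929/4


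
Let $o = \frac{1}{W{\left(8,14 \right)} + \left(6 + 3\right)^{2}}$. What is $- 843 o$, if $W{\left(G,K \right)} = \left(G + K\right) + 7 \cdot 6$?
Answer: $- \frac{843}{145} \approx -5.8138$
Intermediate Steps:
$W{\left(G,K \right)} = 42 + G + K$ ($W{\left(G,K \right)} = \left(G + K\right) + 42 = 42 + G + K$)
$o = \frac{1}{145}$ ($o = \frac{1}{\left(42 + 8 + 14\right) + \left(6 + 3\right)^{2}} = \frac{1}{64 + 9^{2}} = \frac{1}{64 + 81} = \frac{1}{145} \approx 0.0068966$)
$- 843 o = \left(-843\right) \frac{1}{145} = - \frac{843}{145}$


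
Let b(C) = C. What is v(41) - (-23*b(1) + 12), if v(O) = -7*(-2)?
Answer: 25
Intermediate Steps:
v(O) = 14
v(41) - (-23*b(1) + 12) = 14 - (-23*1 + 12) = 14 - (-23 + 12) = 14 - 1*(-11) = 14 + 11 = 25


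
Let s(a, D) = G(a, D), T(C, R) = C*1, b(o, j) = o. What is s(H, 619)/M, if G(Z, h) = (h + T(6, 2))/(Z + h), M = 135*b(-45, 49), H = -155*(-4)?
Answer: -25/301077 ≈ -8.3035e-5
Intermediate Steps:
H = 620
T(C, R) = C
M = -6075 (M = 135*(-45) = -6075)
G(Z, h) = (6 + h)/(Z + h) (G(Z, h) = (h + 6)/(Z + h) = (6 + h)/(Z + h))
s(a, D) = (6 + D)/(D + a) (s(a, D) = (6 + D)/(a + D) = (6 + D)/(D + a))
s(H, 619)/M = ((6 + 619)/(619 + 620))/(-6075) = (625/1239)*(-1/6075) = -25/301077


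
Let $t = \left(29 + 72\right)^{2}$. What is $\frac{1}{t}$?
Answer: $\frac{1}{10201} \approx 9.803 \cdot 10^{-5}$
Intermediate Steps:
$t = 10201$ ($t = 101^{2} = 10201$)
$\frac{1}{t} = \frac{1}{10201}$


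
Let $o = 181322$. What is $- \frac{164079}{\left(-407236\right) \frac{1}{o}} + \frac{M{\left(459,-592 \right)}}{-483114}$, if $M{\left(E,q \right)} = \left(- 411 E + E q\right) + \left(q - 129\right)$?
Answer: $\frac{3593344093089265}{49185353226} \approx 73057.0$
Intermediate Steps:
$M{\left(E,q \right)} = -129 + q - 411 E + E q$ ($M{\left(E,q \right)} = \left(- 411 E + E q\right) + \left(-129 + q\right) = -129 + q - 411 E + E q$)
$- \frac{164079}{\left(-407236\right) \frac{1}{o}} + \frac{M{\left(459,-592 \right)}}{-483114} = - \frac{164079}{\left(-407236\right) \frac{1}{181322}} + \frac{-129 - 592 - 188649 + 459 \left(-592\right)}{-483114} = - \frac{164079}{\left(-407236\right) \frac{1}{181322}} + \left(-129 - 592 - 188649 - 271728\right) \left(- \frac{1}{483114}\right) = - \frac{164079}{- \frac{203618}{90661}} - - \frac{230549}{241557} = \left(-164079\right) \left(- \frac{90661}{203618}\right) + \frac{230549}{241557} = \frac{14875566219}{203618} + \frac{230549}{241557} = \frac{3593344093089265}{49185353226}$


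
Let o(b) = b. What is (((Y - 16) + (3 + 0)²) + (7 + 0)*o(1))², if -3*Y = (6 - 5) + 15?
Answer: 256/9 ≈ 28.444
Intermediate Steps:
Y = -16/3 (Y = -((6 - 5) + 15)/3 = -(1 + 15)/3 = -⅓*16 = -16/3 ≈ -5.3333)
(((Y - 16) + (3 + 0)²) + (7 + 0)*o(1))² = (((-16/3 - 16) + (3 + 0)²) + (7 + 0)*1)² = ((-64/3 + 3²) + 7*1)² = ((-64/3 + 9) + 7)² = (-37/3 + 7)² = (-16/3)² = 256/9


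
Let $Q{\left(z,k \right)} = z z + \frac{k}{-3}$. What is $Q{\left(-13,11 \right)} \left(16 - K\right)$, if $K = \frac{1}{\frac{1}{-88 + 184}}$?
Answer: $- \frac{39680}{3} \approx -13227.0$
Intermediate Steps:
$Q{\left(z,k \right)} = z^{2} - \frac{k}{3}$ ($Q{\left(z,k \right)} = z^{2} + k \left(- \frac{1}{3}\right) = z^{2} - \frac{k}{3}$)
$K = 96$ ($K = \frac{1}{\frac{1}{96}} = 96$)
$Q{\left(-13,11 \right)} \left(16 - K\right) = \left(\left(-13\right)^{2} - \frac{11}{3}\right) \left(16 - 96\right) = \left(169 - \frac{11}{3}\right) \left(16 - 96\right) = \frac{496}{3} \left(-80\right) = - \frac{39680}{3}$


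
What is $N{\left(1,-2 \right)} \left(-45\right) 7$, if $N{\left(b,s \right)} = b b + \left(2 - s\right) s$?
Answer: $2205$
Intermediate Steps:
$N{\left(b,s \right)} = b^{2} + s \left(2 - s\right)$
$N{\left(1,-2 \right)} \left(-45\right) 7 = \left(1^{2} - \left(-2\right)^{2} + 2 \left(-2\right)\right) \left(-45\right) 7 = \left(1 - 4 - 4\right) \left(-45\right) 7 = \left(-7\right) \left(-45\right) 7 = 315 \cdot 7 = 2205$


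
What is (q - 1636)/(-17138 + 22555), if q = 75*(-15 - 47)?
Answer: -6286/5417 ≈ -1.1604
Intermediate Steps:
q = -4650 (q = 75*(-62) = -4650)
(q - 1636)/(-17138 + 22555) = (-4650 - 1636)/(-17138 + 22555) = -6286/5417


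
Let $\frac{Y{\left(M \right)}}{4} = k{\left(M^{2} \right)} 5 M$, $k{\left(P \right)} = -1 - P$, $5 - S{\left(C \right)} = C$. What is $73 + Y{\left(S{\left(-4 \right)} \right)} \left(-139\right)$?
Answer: $2051713$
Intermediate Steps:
$S{\left(C \right)} = 5 - C$
$Y{\left(M \right)} = 4 M \left(-5 - 5 M^{2}\right)$ ($Y{\left(M \right)} = 4 \left(-1 - M^{2}\right) 5 M = 4 \left(-5 - 5 M^{2}\right) M = 4 M \left(-5 - 5 M^{2}\right)$)
$73 + Y{\left(S{\left(-4 \right)} \right)} \left(-139\right) = 73 + - 20 \left(5 - -4\right) \left(1 + \left(5 - -4\right)^{2}\right) \left(-139\right) = 73 + - 20 \left(5 + 4\right) \left(1 + \left(5 + 4\right)^{2}\right) \left(-139\right) = 73 + \left(-20\right) 9 \left(1 + 9^{2}\right) \left(-139\right) = 73 + \left(-20\right) 9 \left(1 + 81\right) \left(-139\right) = 73 + \left(-20\right) 9 \cdot 82 \left(-139\right) = 73 - -2051640 = 73 + 2051640 = 2051713$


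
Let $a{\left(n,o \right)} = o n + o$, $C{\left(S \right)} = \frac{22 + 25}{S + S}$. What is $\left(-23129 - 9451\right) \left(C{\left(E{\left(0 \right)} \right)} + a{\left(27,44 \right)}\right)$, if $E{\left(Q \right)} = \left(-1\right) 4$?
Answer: $- \frac{79894305}{2} \approx -3.9947 \cdot 10^{7}$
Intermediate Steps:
$E{\left(Q \right)} = -4$
$C{\left(S \right)} = \frac{47}{2 S}$
$a{\left(n,o \right)} = o + n o$ ($a{\left(n,o \right)} = n o + o = o + n o$)
$\left(-23129 - 9451\right) \left(C{\left(E{\left(0 \right)} \right)} + a{\left(27,44 \right)}\right) = \left(-23129 - 9451\right) \left(\frac{47}{2 \left(-4\right)} + 44 \left(1 + 27\right)\right) = - 32580 \left(\frac{47}{2} \left(- \frac{1}{4}\right) + 44 \cdot 28\right) = - 32580 \left(- \frac{47}{8} + 1232\right) = \left(-32580\right) \frac{9809}{8} = - \frac{79894305}{2}$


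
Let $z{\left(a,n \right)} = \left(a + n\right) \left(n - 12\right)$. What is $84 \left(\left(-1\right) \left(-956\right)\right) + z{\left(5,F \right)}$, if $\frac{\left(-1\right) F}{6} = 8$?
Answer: $82884$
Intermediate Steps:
$F = -48$ ($F = \left(-6\right) 8 = -48$)
$z{\left(a,n \right)} = \left(-12 + n\right) \left(a + n\right)$ ($z{\left(a,n \right)} = \left(a + n\right) \left(-12 + n\right) = \left(-12 + n\right) \left(a + n\right)$)
$84 \left(\left(-1\right) \left(-956\right)\right) + z{\left(5,F \right)} = 84 \left(\left(-1\right) \left(-956\right)\right) + \left(\left(-48\right)^{2} - 60 - -576 + 5 \left(-48\right)\right) = 84 \cdot 956 + \left(2304 - 60 + 576 - 240\right) = 80304 + 2580 = 82884$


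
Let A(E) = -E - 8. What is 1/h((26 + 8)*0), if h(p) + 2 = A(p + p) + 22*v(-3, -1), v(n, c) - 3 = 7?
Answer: 1/210 ≈ 0.0047619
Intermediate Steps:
v(n, c) = 10 (v(n, c) = 3 + 7 = 10)
A(E) = -8 - E
h(p) = 210 - 2*p (h(p) = -2 + ((-8 - (p + p)) + 22*10) = -2 + ((-8 - 2*p) + 220) = -2 + (212 - 2*p) = 210 - 2*p)
1/h((26 + 8)*0) = 1/(210 - 2*(26 + 8)*0) = 1/(210 - 68*0) = 1/(210 - 2*0) = 1/(210 + 0) = 1/210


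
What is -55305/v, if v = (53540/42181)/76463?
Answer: -35674886266983/10708 ≈ -3.3316e+9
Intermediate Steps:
v = 53540/3225285803 (v = (53540*(1/42181))*(1/76463) = (53540/42181)*(1/76463) = 53540/3225285803 ≈ 1.6600e-5)
-55305/v = -55305/53540/3225285803 = -55305*3225285803/53540 = -35674886266983/10708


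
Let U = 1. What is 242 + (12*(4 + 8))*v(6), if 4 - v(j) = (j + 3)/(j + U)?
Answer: 4430/7 ≈ 632.86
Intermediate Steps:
v(j) = 4 - (3 + j)/(1 + j) (v(j) = 4 - (j + 3)/(j + 1) = 4 - (3 + j)/(1 + j))
242 + (12*(4 + 8))*v(6) = 242 + (12*(4 + 8))*((1 + 3*6)/(1 + 6)) = 242 + (12*12)*((1 + 18)/7) = 242 + 144*((1/7)*19) = 242 + 144*(19/7) = 242 + 2736/7 = 4430/7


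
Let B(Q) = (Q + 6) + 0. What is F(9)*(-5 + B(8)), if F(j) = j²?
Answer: 729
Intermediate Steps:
B(Q) = 6 + Q (B(Q) = (6 + Q) + 0 = 6 + Q)
F(9)*(-5 + B(8)) = 9²*(-5 + (6 + 8)) = 81*(-5 + 14) = 81*9 = 729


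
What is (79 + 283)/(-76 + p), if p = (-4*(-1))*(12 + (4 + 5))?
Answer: 181/4 ≈ 45.250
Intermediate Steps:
p = 84 (p = 4*(12 + 9) = 4*21 = 84)
(79 + 283)/(-76 + p) = (79 + 283)/(-76 + 84) = 362/8 = 362*(1/8) = 181/4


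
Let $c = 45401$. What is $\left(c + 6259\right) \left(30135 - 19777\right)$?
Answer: $535094280$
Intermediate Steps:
$\left(c + 6259\right) \left(30135 - 19777\right) = \left(45401 + 6259\right) \left(30135 - 19777\right) = 51660 \cdot 10358 = 535094280$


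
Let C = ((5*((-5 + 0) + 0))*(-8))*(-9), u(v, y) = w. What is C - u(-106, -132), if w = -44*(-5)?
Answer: -2020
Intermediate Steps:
w = 220
u(v, y) = 220
C = -1800 (C = ((5*(-5 + 0))*(-8))*(-9) = ((5*(-5))*(-8))*(-9) = -25*(-8)*(-9) = 200*(-9) = -1800)
C - u(-106, -132) = -1800 - 1*220 = -1800 - 220 = -2020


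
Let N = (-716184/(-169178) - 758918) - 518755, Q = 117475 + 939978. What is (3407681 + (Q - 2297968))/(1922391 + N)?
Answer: 91659202387/27268204497 ≈ 3.3614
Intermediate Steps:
Q = 1057453
N = -108076723305/84589 (N = (-716184*(-1/169178) - 758918) - 518755 = (358092/84589 - 758918) - 518755 = -64195756610/84589 - 518755 = -108076723305/84589 ≈ -1.2777e+6)
(3407681 + (Q - 2297968))/(1922391 + N) = (3407681 + (1057453 - 2297968))/(1922391 - 108076723305/84589) = (3407681 - 1240515)/(54536408994/84589) = 2167166*(84589/54536408994) = 91659202387/27268204497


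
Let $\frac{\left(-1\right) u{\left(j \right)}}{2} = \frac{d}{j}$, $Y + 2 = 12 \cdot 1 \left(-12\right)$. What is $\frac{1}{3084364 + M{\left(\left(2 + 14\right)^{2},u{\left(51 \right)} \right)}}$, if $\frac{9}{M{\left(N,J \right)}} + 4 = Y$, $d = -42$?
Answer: $\frac{50}{154218197} \approx 3.2422 \cdot 10^{-7}$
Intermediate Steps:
$Y = -146$ ($Y = -2 + 12 \cdot 1 \left(-12\right) = -2 + 12 \left(-12\right) = -2 - 144 = -146$)
$u{\left(j \right)} = \frac{84}{j}$ ($u{\left(j \right)} = - 2 \left(- \frac{42}{j}\right) = \frac{84}{j}$)
$M{\left(N,J \right)} = - \frac{3}{50}$ ($M{\left(N,J \right)} = \frac{9}{-4 - 146} = \frac{9}{-150} = 9 \left(- \frac{1}{150}\right) = - \frac{3}{50}$)
$\frac{1}{3084364 + M{\left(\left(2 + 14\right)^{2},u{\left(51 \right)} \right)}} = \frac{1}{3084364 - \frac{3}{50}} = \frac{1}{\frac{154218197}{50}} = \frac{50}{154218197}$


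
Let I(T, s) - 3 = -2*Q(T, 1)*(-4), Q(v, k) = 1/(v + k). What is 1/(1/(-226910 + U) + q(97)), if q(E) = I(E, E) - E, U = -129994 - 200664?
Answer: -27320832/2565927985 ≈ -0.010648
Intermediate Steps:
Q(v, k) = 1/(k + v)
I(T, s) = 3 + 8/(1 + T) (I(T, s) = 3 - 2/(1 + T)*(-4) = 3 + 8/(1 + T))
U = -330658
q(E) = -E + (11 + 3*E)/(1 + E) (q(E) = (11 + 3*E)/(1 + E) - E = -E + (11 + 3*E)/(1 + E))
1/(1/(-226910 + U) + q(97)) = 1/(1/(-226910 - 330658) + (8 + (1 + 97)*(3 - 1*97))/(1 + 97)) = 1/(1/(-557568) + (8 + 98*(3 - 97))/98) = 1/(-1/557568 + (8 + 98*(-94))/98) = 1/(-1/557568 + (8 - 9212)/98) = 1/(-1/557568 + (1/98)*(-9204)) = 1/(-1/557568 - 4602/49) = 1/(-2565927985/27320832) = -27320832/2565927985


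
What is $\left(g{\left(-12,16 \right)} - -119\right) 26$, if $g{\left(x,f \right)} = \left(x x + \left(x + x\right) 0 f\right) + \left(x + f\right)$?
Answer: $6942$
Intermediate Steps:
$g{\left(x,f \right)} = f + x + x^{2}$ ($g{\left(x,f \right)} = \left(x^{2} + 2 x 0 f\right) + \left(f + x\right) = \left(x^{2} + 0 f\right) + \left(f + x\right) = \left(x^{2} + 0\right) + \left(f + x\right) = x^{2} + \left(f + x\right) = f + x + x^{2}$)
$\left(g{\left(-12,16 \right)} - -119\right) 26 = \left(\left(16 - 12 + \left(-12\right)^{2}\right) - -119\right) 26 = \left(\left(16 - 12 + 144\right) + 119\right) 26 = \left(148 + 119\right) 26 = 267 \cdot 26 = 6942$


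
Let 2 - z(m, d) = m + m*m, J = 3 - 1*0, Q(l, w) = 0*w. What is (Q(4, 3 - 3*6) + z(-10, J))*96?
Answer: -8448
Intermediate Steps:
Q(l, w) = 0
J = 3 (J = 3 + 0 = 3)
z(m, d) = 2 - m - m² (z(m, d) = 2 - (m + m*m) = 2 - (m + m²) = 2 + (-m - m²) = 2 - m - m²)
(Q(4, 3 - 3*6) + z(-10, J))*96 = (0 + (2 - 1*(-10) - 1*(-10)²))*96 = (0 + (2 + 10 - 1*100))*96 = (0 + (2 + 10 - 100))*96 = (0 - 88)*96 = -88*96 = -8448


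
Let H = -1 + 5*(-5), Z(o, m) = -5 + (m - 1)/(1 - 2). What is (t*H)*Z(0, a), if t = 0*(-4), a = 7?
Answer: 0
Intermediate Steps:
t = 0
Z(o, m) = -4 - m (Z(o, m) = -5 + (-1 + m)/(-1) = -5 + (-1 + m)*(-1) = -5 + (1 - m) = -4 - m)
H = -26 (H = -1 - 25 = -26)
(t*H)*Z(0, a) = (0*(-26))*(-4 - 1*7) = 0*(-4 - 7) = 0*(-11) = 0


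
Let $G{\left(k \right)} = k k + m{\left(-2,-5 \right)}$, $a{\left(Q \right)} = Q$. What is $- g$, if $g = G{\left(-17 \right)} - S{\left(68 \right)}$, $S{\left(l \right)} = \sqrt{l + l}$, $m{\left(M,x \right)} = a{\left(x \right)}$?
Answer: $-284 + 2 \sqrt{34} \approx -272.34$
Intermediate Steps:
$m{\left(M,x \right)} = x$
$S{\left(l \right)} = \sqrt{2} \sqrt{l}$ ($S{\left(l \right)} = \sqrt{2 l} = \sqrt{2} \sqrt{l}$)
$G{\left(k \right)} = -5 + k^{2}$ ($G{\left(k \right)} = k k - 5 = k^{2} - 5 = -5 + k^{2}$)
$g = 284 - 2 \sqrt{34}$ ($g = \left(-5 + \left(-17\right)^{2}\right) - \sqrt{2} \sqrt{68} = \left(-5 + 289\right) - \sqrt{2} \cdot 2 \sqrt{17} = 284 - 2 \sqrt{34} \approx 272.34$)
$- g = - (284 - 2 \sqrt{34}) = -284 + 2 \sqrt{34}$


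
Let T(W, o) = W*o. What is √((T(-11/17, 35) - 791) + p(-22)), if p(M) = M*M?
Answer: 2*I*√23817/17 ≈ 18.156*I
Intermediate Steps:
p(M) = M²
√((T(-11/17, 35) - 791) + p(-22)) = √((-11/17*35 - 791) + (-22)²) = √((-11*1/17*35 - 791) + 484) = √((-11/17*35 - 791) + 484) = √((-385/17 - 791) + 484) = √(-13832/17 + 484) = √(-5604/17) = 2*I*√23817/17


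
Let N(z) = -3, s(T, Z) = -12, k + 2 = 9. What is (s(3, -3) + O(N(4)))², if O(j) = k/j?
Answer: 1849/9 ≈ 205.44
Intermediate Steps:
k = 7 (k = -2 + 9 = 7)
O(j) = 7/j
(s(3, -3) + O(N(4)))² = (-12 + 7/(-3))² = (-12 + 7*(-⅓))² = (-12 - 7/3)² = (-43/3)² = 1849/9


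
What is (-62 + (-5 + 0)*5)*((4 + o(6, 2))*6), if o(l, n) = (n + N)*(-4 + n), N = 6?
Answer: 6264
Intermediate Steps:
o(l, n) = (-4 + n)*(6 + n) (o(l, n) = (n + 6)*(-4 + n) = (6 + n)*(-4 + n) = (-4 + n)*(6 + n))
(-62 + (-5 + 0)*5)*((4 + o(6, 2))*6) = (-62 + (-5 + 0)*5)*((4 + (-24 + 2**2 + 2*2))*6) = (-62 - 5*5)*((4 + (-24 + 4 + 4))*6) = (-62 - 25)*((4 - 16)*6) = -(-1044)*6 = -87*(-72) = 6264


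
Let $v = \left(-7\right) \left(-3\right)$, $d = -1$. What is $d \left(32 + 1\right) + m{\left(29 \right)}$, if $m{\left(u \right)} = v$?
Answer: $-12$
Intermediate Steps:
$v = 21$
$m{\left(u \right)} = 21$
$d \left(32 + 1\right) + m{\left(29 \right)} = - (32 + 1) + 21 = \left(-1\right) 33 + 21 = -33 + 21 = -12$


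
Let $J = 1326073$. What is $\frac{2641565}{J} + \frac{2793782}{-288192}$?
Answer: $- \frac{1471740488803}{191081815008} \approx -7.7021$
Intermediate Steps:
$\frac{2641565}{J} + \frac{2793782}{-288192} = \frac{2641565}{1326073} + \frac{2793782}{-288192} = 2641565 \cdot \frac{1}{1326073} + 2793782 \left(- \frac{1}{288192}\right) = \frac{2641565}{1326073} - \frac{1396891}{144096} = - \frac{1471740488803}{191081815008}$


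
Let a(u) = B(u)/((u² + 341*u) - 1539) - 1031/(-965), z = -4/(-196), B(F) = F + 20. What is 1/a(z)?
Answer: 1183227995/1248691238 ≈ 0.94757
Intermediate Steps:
B(F) = 20 + F
z = 1/49 (z = -4*(-1/196) = 1/49 ≈ 0.020408)
a(u) = 1031/965 + (20 + u)/(-1539 + u² + 341*u) (a(u) = (20 + u)/((u² + 341*u) - 1539) - 1031/(-965) = (20 + u)/(-1539 + u² + 341*u) - 1031*(-1/965) = (20 + u)/(-1539 + u² + 341*u) + 1031/965 = 1031/965 + (20 + u)/(-1539 + u² + 341*u))
1/a(z) = 1/((-1567409 + 1031*(1/49)² + 352536*(1/49))/(965*(-1539 + (1/49)² + 341*(1/49)))) = 1/((-1567409 + 1031*(1/2401) + 352536/49)/(965*(-1539 + 1/2401 + 341/49))) = 1/((-1567409 + 1031/2401 + 352536/49)/(965*(-3678429/2401))) = 1/((1/965)*(-2401/3678429)*(-3746073714/2401)) = 1/(1248691238/1183227995) = 1183227995/1248691238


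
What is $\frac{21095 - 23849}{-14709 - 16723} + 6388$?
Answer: $\frac{100395185}{15716} \approx 6388.1$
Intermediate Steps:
$\frac{21095 - 23849}{-14709 - 16723} + 6388 = - \frac{2754}{-31432} + 6388 = \left(-2754\right) \left(- \frac{1}{31432}\right) + 6388 = \frac{1377}{15716} + 6388 = \frac{100395185}{15716}$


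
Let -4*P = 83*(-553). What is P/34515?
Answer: 45899/138060 ≈ 0.33246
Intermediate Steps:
P = 45899/4 (P = -83*(-553)/4 = -¼*(-45899) = 45899/4 ≈ 11475.)
P/34515 = (45899/4)/34515 = (45899/4)*(1/34515) = 45899/138060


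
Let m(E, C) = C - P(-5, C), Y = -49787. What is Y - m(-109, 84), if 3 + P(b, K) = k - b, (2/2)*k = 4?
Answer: -49865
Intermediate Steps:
k = 4
P(b, K) = 1 - b (P(b, K) = -3 + (4 - b) = 1 - b)
m(E, C) = -6 + C (m(E, C) = C - (1 - 1*(-5)) = C - (1 + 5) = C - 1*6 = C - 6 = -6 + C)
Y - m(-109, 84) = -49787 - (-6 + 84) = -49787 - 1*78 = -49787 - 78 = -49865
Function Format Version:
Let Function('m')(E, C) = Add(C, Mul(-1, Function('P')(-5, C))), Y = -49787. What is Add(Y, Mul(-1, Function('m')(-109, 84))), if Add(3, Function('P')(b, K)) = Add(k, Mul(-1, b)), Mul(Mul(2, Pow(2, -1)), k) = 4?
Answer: -49865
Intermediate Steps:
k = 4
Function('P')(b, K) = Add(1, Mul(-1, b)) (Function('P')(b, K) = Add(-3, Add(4, Mul(-1, b))) = Add(1, Mul(-1, b)))
Function('m')(E, C) = Add(-6, C) (Function('m')(E, C) = Add(C, Mul(-1, Add(1, Mul(-1, -5)))) = Add(C, Mul(-1, Add(1, 5))) = Add(C, Mul(-1, 6)) = Add(C, -6) = Add(-6, C))
Add(Y, Mul(-1, Function('m')(-109, 84))) = Add(-49787, Mul(-1, Add(-6, 84))) = Add(-49787, Mul(-1, 78)) = Add(-49787, -78) = -49865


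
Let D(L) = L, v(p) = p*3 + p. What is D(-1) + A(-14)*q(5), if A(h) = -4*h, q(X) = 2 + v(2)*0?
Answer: 111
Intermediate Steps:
v(p) = 4*p (v(p) = 3*p + p = 4*p)
q(X) = 2 (q(X) = 2 + (4*2)*0 = 2 + 8*0 = 2 + 0 = 2)
D(-1) + A(-14)*q(5) = -1 - 4*(-14)*2 = -1 + 56*2 = -1 + 112 = 111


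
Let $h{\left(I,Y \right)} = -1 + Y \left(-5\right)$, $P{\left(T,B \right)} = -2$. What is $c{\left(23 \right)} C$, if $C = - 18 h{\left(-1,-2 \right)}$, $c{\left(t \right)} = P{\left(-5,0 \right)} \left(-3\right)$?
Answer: $-972$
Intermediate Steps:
$c{\left(t \right)} = 6$ ($c{\left(t \right)} = \left(-2\right) \left(-3\right) = 6$)
$h{\left(I,Y \right)} = -1 - 5 Y$
$C = -162$ ($C = - 18 \left(-1 - -10\right) = - 18 \left(-1 + 10\right) = \left(-18\right) 9 = -162$)
$c{\left(23 \right)} C = 6 \left(-162\right) = -972$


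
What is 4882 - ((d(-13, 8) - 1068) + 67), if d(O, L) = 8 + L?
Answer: 5867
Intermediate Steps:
4882 - ((d(-13, 8) - 1068) + 67) = 4882 - (((8 + 8) - 1068) + 67) = 4882 - ((16 - 1068) + 67) = 4882 - (-1052 + 67) = 4882 - 1*(-985) = 4882 + 985 = 5867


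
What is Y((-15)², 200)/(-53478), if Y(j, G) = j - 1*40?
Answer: -185/53478 ≈ -0.0034594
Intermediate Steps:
Y(j, G) = -40 + j (Y(j, G) = j - 40 = -40 + j)
Y((-15)², 200)/(-53478) = (-40 + (-15)²)/(-53478) = (-40 + 225)*(-1/53478) = 185*(-1/53478) = -185/53478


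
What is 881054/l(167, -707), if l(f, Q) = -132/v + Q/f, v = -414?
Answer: -10152385242/45109 ≈ -2.2506e+5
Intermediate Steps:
l(f, Q) = 22/69 + Q/f (l(f, Q) = -132/(-414) + Q/f = -132*(-1/414) + Q/f = 22/69 + Q/f)
881054/l(167, -707) = 881054/(22/69 - 707/167) = 881054/(-45109/11523) = 881054*(-11523/45109) = -10152385242/45109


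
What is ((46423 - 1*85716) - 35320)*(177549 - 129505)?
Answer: -3584706972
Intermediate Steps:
((46423 - 1*85716) - 35320)*(177549 - 129505) = ((46423 - 85716) - 35320)*48044 = (-39293 - 35320)*48044 = -74613*48044 = -3584706972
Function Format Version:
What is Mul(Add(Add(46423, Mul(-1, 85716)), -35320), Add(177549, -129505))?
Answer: -3584706972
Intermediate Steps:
Mul(Add(Add(46423, Mul(-1, 85716)), -35320), Add(177549, -129505)) = Mul(Add(Add(46423, -85716), -35320), 48044) = Mul(Add(-39293, -35320), 48044) = Mul(-74613, 48044) = -3584706972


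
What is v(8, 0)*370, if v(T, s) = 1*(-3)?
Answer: -1110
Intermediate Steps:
v(T, s) = -3
v(8, 0)*370 = -3*370 = -1110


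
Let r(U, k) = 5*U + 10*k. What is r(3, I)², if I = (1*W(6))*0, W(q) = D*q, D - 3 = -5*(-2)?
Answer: 225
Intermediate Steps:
D = 13 (D = 3 - 5*(-2) = 3 + 10 = 13)
W(q) = 13*q
I = 0 (I = (1*(13*6))*0 = (1*78)*0 = 78*0 = 0)
r(3, I)² = (5*3 + 10*0)² = (15 + 0)² = 15² = 225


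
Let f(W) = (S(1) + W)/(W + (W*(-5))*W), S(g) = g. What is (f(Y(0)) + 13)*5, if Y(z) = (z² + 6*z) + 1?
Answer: 125/2 ≈ 62.500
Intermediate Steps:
Y(z) = 1 + z² + 6*z
f(W) = (1 + W)/(W - 5*W²) (f(W) = (1 + W)/(W + (W*(-5))*W) = (1 + W)/(W + (-5*W)*W) = (1 + W)/(W - 5*W²))
(f(Y(0)) + 13)*5 = ((-1 - (1 + 0² + 6*0))/((1 + 0² + 6*0)*(-1 + 5*(1 + 0² + 6*0))) + 13)*5 = ((-1 - (1 + 0 + 0))/((1 + 0 + 0)*(-1 + 5*(1 + 0 + 0))) + 13)*5 = ((-1 - 1*1)/(1*(-1 + 5*1)) + 13)*5 = (1*(-1 - 1)/(-1 + 5) + 13)*5 = (1*(-2)/4 + 13)*5 = (1*(¼)*(-2) + 13)*5 = (-½ + 13)*5 = (25/2)*5 = 125/2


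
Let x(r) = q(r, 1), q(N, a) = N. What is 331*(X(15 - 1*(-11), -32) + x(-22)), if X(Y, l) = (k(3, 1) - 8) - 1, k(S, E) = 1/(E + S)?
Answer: -40713/4 ≈ -10178.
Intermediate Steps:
x(r) = r
X(Y, l) = -35/4 (X(Y, l) = (1/(1 + 3) - 8) - 1 = (1/4 - 8) - 1 = -31/4 - 1 = -35/4)
331*(X(15 - 1*(-11), -32) + x(-22)) = 331*(-35/4 - 22) = 331*(-123/4) = -40713/4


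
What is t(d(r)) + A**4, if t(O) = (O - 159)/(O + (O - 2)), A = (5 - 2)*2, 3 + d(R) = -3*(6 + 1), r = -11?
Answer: 64983/50 ≈ 1299.7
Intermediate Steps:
d(R) = -24 (d(R) = -3 - 3*(6 + 1) = -3 - 3*7 = -3 - 21 = -24)
A = 6 (A = 3*2 = 6)
t(O) = (-159 + O)/(-2 + 2*O) (t(O) = (-159 + O)/(O + (-2 + O)) = (-159 + O)/(-2 + 2*O))
t(d(r)) + A**4 = (-159 - 24)/(2*(-1 - 24)) + 6**4 = (1/2)*(-183)/(-25) + 1296 = (1/2)*(-1/25)*(-183) + 1296 = 183/50 + 1296 = 64983/50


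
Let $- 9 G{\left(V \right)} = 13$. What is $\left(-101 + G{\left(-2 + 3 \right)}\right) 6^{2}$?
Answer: $-3688$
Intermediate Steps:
$G{\left(V \right)} = - \frac{13}{9}$ ($G{\left(V \right)} = \left(- \frac{1}{9}\right) 13 = - \frac{13}{9}$)
$\left(-101 + G{\left(-2 + 3 \right)}\right) 6^{2} = \left(-101 - \frac{13}{9}\right) 6^{2} = \left(- \frac{922}{9}\right) 36 = -3688$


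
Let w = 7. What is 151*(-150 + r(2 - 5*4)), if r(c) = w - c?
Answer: -18875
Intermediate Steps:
r(c) = 7 - c
151*(-150 + r(2 - 5*4)) = 151*(-150 + (7 - (2 - 5*4))) = 151*(-150 + (7 - (2 - 20))) = 151*(-150 + (7 - 1*(-18))) = 151*(-150 + (7 + 18)) = 151*(-150 + 25) = 151*(-125) = -18875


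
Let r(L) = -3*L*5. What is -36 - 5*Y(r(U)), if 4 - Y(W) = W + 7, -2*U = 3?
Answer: 183/2 ≈ 91.500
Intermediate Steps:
U = -3/2 (U = -½*3 = -3/2 ≈ -1.5000)
r(L) = -15*L
Y(W) = -3 - W (Y(W) = 4 - (W + 7) = 4 - (7 + W) = 4 + (-7 - W) = -3 - W)
-36 - 5*Y(r(U)) = -36 - 5*(-3 - (-15)*(-3)/2) = -36 - 5*(-3 - 1*45/2) = -36 - 5*(-3 - 45/2) = -36 - 5*(-51/2) = -36 + 255/2 = 183/2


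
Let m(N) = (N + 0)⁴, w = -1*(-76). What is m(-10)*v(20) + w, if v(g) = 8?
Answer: 80076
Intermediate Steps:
w = 76
m(N) = N⁴
m(-10)*v(20) + w = (-10)⁴*8 + 76 = 10000*8 + 76 = 80000 + 76 = 80076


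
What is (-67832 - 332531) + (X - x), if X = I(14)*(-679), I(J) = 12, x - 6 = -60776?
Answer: -347741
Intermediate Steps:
x = -60770 (x = 6 - 60776 = -60770)
X = -8148 (X = 12*(-679) = -8148)
(-67832 - 332531) + (X - x) = (-67832 - 332531) + (-8148 - 1*(-60770)) = -400363 + (-8148 + 60770) = -400363 + 52622 = -347741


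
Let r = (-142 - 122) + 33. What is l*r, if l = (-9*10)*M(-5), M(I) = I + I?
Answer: -207900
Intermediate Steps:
M(I) = 2*I
l = 900 (l = (-9*10)*(2*(-5)) = -90*(-10) = 900)
r = -231 (r = -264 + 33 = -231)
l*r = 900*(-231) = -207900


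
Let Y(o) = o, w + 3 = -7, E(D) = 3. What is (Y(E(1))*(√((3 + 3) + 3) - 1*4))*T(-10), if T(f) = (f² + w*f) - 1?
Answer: -597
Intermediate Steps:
w = -10 (w = -3 - 7 = -10)
T(f) = -1 + f² - 10*f (T(f) = (f² - 10*f) - 1 = -1 + f² - 10*f)
(Y(E(1))*(√((3 + 3) + 3) - 1*4))*T(-10) = (3*(√((3 + 3) + 3) - 1*4))*(-1 + (-10)² - 10*(-10)) = (3*(√(6 + 3) - 4))*(-1 + 100 + 100) = (3*(√9 - 4))*199 = (3*(3 - 4))*199 = (3*(-1))*199 = -3*199 = -597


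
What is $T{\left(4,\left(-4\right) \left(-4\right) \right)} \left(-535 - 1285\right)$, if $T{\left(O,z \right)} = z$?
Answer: $-29120$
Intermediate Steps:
$T{\left(4,\left(-4\right) \left(-4\right) \right)} \left(-535 - 1285\right) = \left(-4\right) \left(-4\right) \left(-535 - 1285\right) = 16 \left(-1820\right) = -29120$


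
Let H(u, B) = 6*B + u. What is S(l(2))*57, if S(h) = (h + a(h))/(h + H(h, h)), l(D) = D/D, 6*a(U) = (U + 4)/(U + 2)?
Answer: 437/48 ≈ 9.1042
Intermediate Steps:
H(u, B) = u + 6*B
a(U) = (4 + U)/(6*(2 + U)) (a(U) = ((U + 4)/(U + 2))/6 = ((4 + U)/(2 + U))/6 = (4 + U)/(6*(2 + U)))
l(D) = 1
S(h) = (h + (4 + h)/(6*(2 + h)))/(8*h) (S(h) = (h + (4 + h)/(6*(2 + h)))/(h + (h + 6*h)) = (h + (4 + h)/(6*(2 + h)))/(h + 7*h) = (h + (4 + h)/(6*(2 + h)))/((8*h)) = (h + (4 + h)/(6*(2 + h)))*(1/(8*h)) = (h + (4 + h)/(6*(2 + h)))/(8*h))
S(l(2))*57 = ((1/48)*(4 + 1 + 6*1*(2 + 1))/(1*(2 + 1)))*57 = ((1/48)*1*(4 + 1 + 6*1*3)/3)*57 = ((1/48)*1*(⅓)*(4 + 1 + 18))*57 = ((1/48)*1*(⅓)*23)*57 = (23/144)*57 = 437/48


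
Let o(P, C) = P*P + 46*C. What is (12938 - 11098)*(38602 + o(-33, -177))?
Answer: 58050160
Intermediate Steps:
o(P, C) = P**2 + 46*C
(12938 - 11098)*(38602 + o(-33, -177)) = (12938 - 11098)*(38602 + ((-33)**2 + 46*(-177))) = 1840*(38602 + (1089 - 8142)) = 1840*(38602 - 7053) = 1840*31549 = 58050160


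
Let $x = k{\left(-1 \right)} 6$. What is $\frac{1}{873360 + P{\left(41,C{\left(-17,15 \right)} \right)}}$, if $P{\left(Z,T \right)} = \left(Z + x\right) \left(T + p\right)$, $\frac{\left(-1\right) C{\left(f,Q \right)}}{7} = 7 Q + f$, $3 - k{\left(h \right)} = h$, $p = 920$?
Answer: $\frac{1}{893120} \approx 1.1197 \cdot 10^{-6}$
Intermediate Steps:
$k{\left(h \right)} = 3 - h$
$x = 24$ ($x = \left(3 - -1\right) 6 = \left(3 + 1\right) 6 = 4 \cdot 6 = 24$)
$C{\left(f,Q \right)} = - 49 Q - 7 f$ ($C{\left(f,Q \right)} = - 7 \left(7 Q + f\right) = - 7 \left(f + 7 Q\right) = - 49 Q - 7 f$)
$P{\left(Z,T \right)} = \left(24 + Z\right) \left(920 + T\right)$ ($P{\left(Z,T \right)} = \left(Z + 24\right) \left(T + 920\right) = \left(24 + Z\right) \left(920 + T\right)$)
$\frac{1}{873360 + P{\left(41,C{\left(-17,15 \right)} \right)}} = \frac{1}{873360 + \left(22080 + 24 \left(\left(-49\right) 15 - -119\right) + 920 \cdot 41 + \left(\left(-49\right) 15 - -119\right) 41\right)} = \frac{1}{873360 + \left(22080 + 24 \left(-735 + 119\right) + 37720 + \left(-735 + 119\right) 41\right)} = \frac{1}{873360 + \left(22080 + 24 \left(-616\right) + 37720 - 25256\right)} = \frac{1}{873360 + \left(22080 - 14784 + 37720 - 25256\right)} = \frac{1}{873360 + 19760} = \frac{1}{893120}$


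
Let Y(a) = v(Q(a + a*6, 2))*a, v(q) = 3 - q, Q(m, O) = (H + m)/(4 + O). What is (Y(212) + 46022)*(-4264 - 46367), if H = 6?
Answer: 303212182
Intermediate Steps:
Q(m, O) = (6 + m)/(4 + O)
Y(a) = a*(2 - 7*a/6) (Y(a) = (3 - (6 + (a + a*6))/(4 + 2))*a = (3 - (6 + (a + 6*a))/6)*a = (3 - (6 + 7*a)/6)*a = (3 - (1 + 7*a/6))*a = (3 + (-1 - 7*a/6))*a = (2 - 7*a/6)*a = a*(2 - 7*a/6))
(Y(212) + 46022)*(-4264 - 46367) = ((1/6)*212*(12 - 7*212) + 46022)*(-4264 - 46367) = ((1/6)*212*(12 - 1484) + 46022)*(-50631) = ((1/6)*212*(-1472) + 46022)*(-50631) = (-156032/3 + 46022)*(-50631) = -17966/3*(-50631) = 303212182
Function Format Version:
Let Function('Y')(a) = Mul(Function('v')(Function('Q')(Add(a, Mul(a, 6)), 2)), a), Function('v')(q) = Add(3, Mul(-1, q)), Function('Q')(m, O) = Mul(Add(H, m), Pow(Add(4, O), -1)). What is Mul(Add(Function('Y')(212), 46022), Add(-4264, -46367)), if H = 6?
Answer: 303212182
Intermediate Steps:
Function('Q')(m, O) = Mul(Pow(Add(4, O), -1), Add(6, m)) (Function('Q')(m, O) = Mul(Add(6, m), Pow(Add(4, O), -1)) = Mul(Pow(Add(4, O), -1), Add(6, m)))
Function('Y')(a) = Mul(a, Add(2, Mul(Rational(-7, 6), a))) (Function('Y')(a) = Mul(Add(3, Mul(-1, Mul(Pow(Add(4, 2), -1), Add(6, Add(a, Mul(a, 6)))))), a) = Mul(Add(3, Mul(-1, Mul(Pow(6, -1), Add(6, Add(a, Mul(6, a)))))), a) = Mul(Add(3, Mul(-1, Mul(Rational(1, 6), Add(6, Mul(7, a))))), a) = Mul(Add(3, Mul(-1, Add(1, Mul(Rational(7, 6), a)))), a) = Mul(Add(3, Add(-1, Mul(Rational(-7, 6), a))), a) = Mul(Add(2, Mul(Rational(-7, 6), a)), a) = Mul(a, Add(2, Mul(Rational(-7, 6), a))))
Mul(Add(Function('Y')(212), 46022), Add(-4264, -46367)) = Mul(Add(Mul(Rational(1, 6), 212, Add(12, Mul(-7, 212))), 46022), Add(-4264, -46367)) = Mul(Add(Mul(Rational(1, 6), 212, Add(12, -1484)), 46022), -50631) = Mul(Add(Mul(Rational(1, 6), 212, -1472), 46022), -50631) = Mul(Add(Rational(-156032, 3), 46022), -50631) = Mul(Rational(-17966, 3), -50631) = 303212182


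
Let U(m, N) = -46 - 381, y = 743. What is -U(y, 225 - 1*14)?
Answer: 427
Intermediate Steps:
U(m, N) = -427
-U(y, 225 - 1*14) = -1*(-427) = 427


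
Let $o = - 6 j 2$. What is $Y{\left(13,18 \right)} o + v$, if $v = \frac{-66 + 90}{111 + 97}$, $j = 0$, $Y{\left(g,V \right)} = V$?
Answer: $\frac{3}{26} \approx 0.11538$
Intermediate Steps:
$v = \frac{3}{26}$ ($v = \frac{24}{208} = 24 \cdot \frac{1}{208} = \frac{3}{26} \approx 0.11538$)
$o = 0$ ($o = \left(-6\right) 0 \cdot 2 = 0 \cdot 2 = 0$)
$Y{\left(13,18 \right)} o + v = 18 \cdot 0 + \frac{3}{26} = 0 + \frac{3}{26} = \frac{3}{26}$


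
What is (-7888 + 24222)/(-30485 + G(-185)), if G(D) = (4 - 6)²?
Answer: -16334/30481 ≈ -0.53587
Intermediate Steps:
G(D) = 4 (G(D) = (-2)² = 4)
(-7888 + 24222)/(-30485 + G(-185)) = (-7888 + 24222)/(-30485 + 4) = 16334/(-30481) = 16334*(-1/30481) = -16334/30481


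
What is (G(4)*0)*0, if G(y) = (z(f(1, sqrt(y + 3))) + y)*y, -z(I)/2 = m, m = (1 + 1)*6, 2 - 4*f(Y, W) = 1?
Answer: 0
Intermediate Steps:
f(Y, W) = 1/4 (f(Y, W) = 1/2 - 1/4*1 = 1/2 - 1/4 = 1/4)
m = 12 (m = 2*6 = 12)
z(I) = -24 (z(I) = -2*12 = -24)
G(y) = y*(-24 + y) (G(y) = (-24 + y)*y = y*(-24 + y))
(G(4)*0)*0 = ((4*(-24 + 4))*0)*0 = ((4*(-20))*0)*0 = -80*0*0 = 0*0 = 0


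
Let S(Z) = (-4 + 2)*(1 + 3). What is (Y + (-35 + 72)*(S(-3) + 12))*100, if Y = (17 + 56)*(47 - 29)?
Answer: 146200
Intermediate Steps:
S(Z) = -8 (S(Z) = -2*4 = -8)
Y = 1314 (Y = 73*18 = 1314)
(Y + (-35 + 72)*(S(-3) + 12))*100 = (1314 + (-35 + 72)*(-8 + 12))*100 = (1314 + 37*4)*100 = (1314 + 148)*100 = 1462*100 = 146200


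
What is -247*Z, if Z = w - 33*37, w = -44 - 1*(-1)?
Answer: 312208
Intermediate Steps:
w = -43 (w = -44 + 1 = -43)
Z = -1264 (Z = -43 - 33*37 = -43 - 1221 = -1264)
-247*Z = -247*(-1264) = 312208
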